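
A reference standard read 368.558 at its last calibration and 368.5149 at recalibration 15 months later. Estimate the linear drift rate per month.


rate = (v2 - v1) / months
= (368.5149 - 368.558) / 15
= -0.0431 / 15
= -0.0029

-0.0029


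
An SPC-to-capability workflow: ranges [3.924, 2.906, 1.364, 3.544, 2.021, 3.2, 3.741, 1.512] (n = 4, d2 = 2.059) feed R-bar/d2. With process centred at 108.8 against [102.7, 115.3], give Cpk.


R_bar = (3.924 + 2.906 + 1.364 + 3.544 + 2.021 + 3.2 + 3.741 + 1.512) / 8 = 2.7765
sigma = R_bar / d2 = 2.7765 / 2.059 = 1.3484701
Cp = (USL - LSL)/(6*sigma) = (115.3 - 102.7)/(6*1.3484701) = 1.5573
Cpu = (115.3 - 108.8)/(3*1.3484701) = 1.6068
Cpl = (108.8 - 102.7)/(3*1.3484701) = 1.5079
Cpk = min(Cpu, Cpl) = 1.5079

1.5079


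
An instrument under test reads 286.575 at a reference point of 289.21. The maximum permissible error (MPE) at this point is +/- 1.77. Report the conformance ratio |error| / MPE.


e = indication - reference = 286.575 - 289.21 = -2.6350
|e| = 2.6350
ratio = |e| / MPE = 2.6350 / 1.77
ratio = 1.4887

1.4887


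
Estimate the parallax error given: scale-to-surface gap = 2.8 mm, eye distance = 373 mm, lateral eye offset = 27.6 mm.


error = h * offset / d
= 2.8 * 27.6 / 373
= 0.2072

0.2072


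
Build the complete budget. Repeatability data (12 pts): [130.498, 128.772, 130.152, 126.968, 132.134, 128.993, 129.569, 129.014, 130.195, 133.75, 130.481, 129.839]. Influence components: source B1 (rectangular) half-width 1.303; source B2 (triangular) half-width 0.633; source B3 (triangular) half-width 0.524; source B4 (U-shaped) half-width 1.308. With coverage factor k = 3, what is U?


mean = (130.498 + 128.772 + 130.152 + 126.968 + 132.134 + 128.993 + 129.569 + 129.014 + 130.195 + 133.75 + 130.481 + 129.839) / 12 = 130.0304167
s = sqrt(sum((x - mean)^2)/(n-1)) = 1.7067988
u_A = s / sqrt(n) = 1.7067988 / sqrt(12) = 0.49271037
u_B1 = 1.303 / sqrt(3) = 0.7522874
u_B2 = 0.633 / sqrt(6) = 0.25842117
u_B3 = 0.524 / sqrt(6) = 0.2139221
u_B4 = 1.308 / sqrt(2) = 0.92489567
uc = sqrt(0.49271037^2 + 0.7522874^2 + 0.25842117^2 + 0.2139221^2 + 0.92489567^2) = 1.3329201
U = k * uc = 3 * 1.3329201
U = 3.9988

3.9988


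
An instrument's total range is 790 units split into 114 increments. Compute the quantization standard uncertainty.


resolution = range / divisions
resolution = 790 / 114 = 6.9298246
u_res = resolution / (2*sqrt(3))
u_res = 6.9298246 / 3.4641016
u_res = 2.0005

2.0005


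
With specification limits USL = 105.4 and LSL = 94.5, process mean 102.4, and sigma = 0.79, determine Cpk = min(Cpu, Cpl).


Cpu = (USL - mean) / (3*sigma) = (105.4 - 102.4) / (3*0.79) = 1.2658
Cpl = (mean - LSL) / (3*sigma) = (102.4 - 94.5) / (3*0.79) = 3.3333
Cpk = min(Cpu, Cpl) = 1.2658

1.2658


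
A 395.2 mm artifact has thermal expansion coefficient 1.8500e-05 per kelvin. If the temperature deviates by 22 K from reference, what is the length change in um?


dL = L * alpha * dT
= 395.2 * 1.8500e-05 * 22
= 0.1608464 mm
dL_um = 0.1608464 * 1000 = 160.8464 um

160.8464


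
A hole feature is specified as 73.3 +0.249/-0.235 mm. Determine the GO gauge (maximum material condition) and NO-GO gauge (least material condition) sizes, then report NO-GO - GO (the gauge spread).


GO = nominal - lower_tol (smallest hole = maximum material condition)
GO = 73.3 - 0.235 = 73.065
NO-GO = nominal + upper_tol (largest hole = least material condition)
NO-GO = 73.3 + 0.249 = 73.549
spread = NO-GO - GO = 73.549 - 73.065 = 0.4840

0.4840


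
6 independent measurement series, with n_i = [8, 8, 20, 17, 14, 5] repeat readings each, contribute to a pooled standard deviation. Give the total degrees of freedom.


nu = sum_i (n_i - 1)
nu = ((8 - 1) + (8 - 1) + (20 - 1) + (17 - 1) + (14 - 1) + (5 - 1))
nu = 7 + 7 + 19 + 16 + 13 + 4
nu = 66

66


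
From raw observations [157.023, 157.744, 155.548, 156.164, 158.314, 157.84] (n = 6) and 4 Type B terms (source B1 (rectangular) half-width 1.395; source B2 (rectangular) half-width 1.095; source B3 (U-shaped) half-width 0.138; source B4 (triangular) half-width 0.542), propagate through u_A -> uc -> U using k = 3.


mean = (157.023 + 157.744 + 155.548 + 156.164 + 158.314 + 157.84) / 6 = 157.1055
s = sqrt(sum((x - mean)^2)/(n-1)) = 1.0702037
u_A = s / sqrt(n) = 1.0702037 / sqrt(6) = 0.43690883
u_B1 = 1.395 / sqrt(3) = 0.80540363
u_B2 = 1.095 / sqrt(3) = 0.63219854
u_B3 = 0.138 / sqrt(2) = 0.097580736
u_B4 = 0.542 / sqrt(6) = 0.22127057
uc = sqrt(0.43690883^2 + 0.80540363^2 + 0.63219854^2 + 0.097580736^2 + 0.22127057^2) = 1.139176
U = k * uc = 3 * 1.139176
U = 3.4175

3.4175


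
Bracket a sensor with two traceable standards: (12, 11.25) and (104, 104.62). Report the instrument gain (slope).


slope = (y2 - y1) / (x2 - x1)
= (104.62 - 11.25) / (104 - 12)
= 93.3700 / 92
= 1.0149

1.0149


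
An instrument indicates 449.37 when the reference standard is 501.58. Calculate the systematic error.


Systematic error = measured - true
= 449.37 - 501.58
= -52.2100

-52.2100


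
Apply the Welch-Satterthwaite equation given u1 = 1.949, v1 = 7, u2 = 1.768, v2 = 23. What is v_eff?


uc = sqrt(u1^2 + u2^2) = sqrt(1.949^2 + 1.768^2) = 2.6314302
v_eff = uc^4 / (u1^4/v1 + u2^4/v2)
= 2.6314302^4 / (1.949^4/7 + 1.768^4/23)
= 47.94766 / 2.4861548
v_eff = 19.2859

19.2859


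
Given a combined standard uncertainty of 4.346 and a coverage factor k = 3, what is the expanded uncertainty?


U = k * uc
U = 3 * 4.346
U = 13.0380

13.0380


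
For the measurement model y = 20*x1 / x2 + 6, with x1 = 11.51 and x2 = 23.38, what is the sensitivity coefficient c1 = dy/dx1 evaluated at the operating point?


y = 20*x1 / x2 + 6
dy/dx1 = 20/x2
Evaluate at x2 = 23.38: c1 = 20 / 23.38
c1 = 0.8554

0.8554


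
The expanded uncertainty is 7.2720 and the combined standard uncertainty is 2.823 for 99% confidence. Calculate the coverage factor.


k = U / uc
k = 7.2720 / 2.823
k = 2.576

2.576


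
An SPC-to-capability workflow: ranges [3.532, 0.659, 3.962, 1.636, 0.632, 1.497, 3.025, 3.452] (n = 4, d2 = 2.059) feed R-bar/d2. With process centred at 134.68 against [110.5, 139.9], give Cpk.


R_bar = (3.532 + 0.659 + 3.962 + 1.636 + 0.632 + 1.497 + 3.025 + 3.452) / 8 = 2.299375
sigma = R_bar / d2 = 2.299375 / 2.059 = 1.1167436
Cp = (USL - LSL)/(6*sigma) = (139.9 - 110.5)/(6*1.1167436) = 4.3878
Cpu = (139.9 - 134.68)/(3*1.1167436) = 1.5581
Cpl = (134.68 - 110.5)/(3*1.1167436) = 7.2174
Cpk = min(Cpu, Cpl) = 1.5581

1.5581


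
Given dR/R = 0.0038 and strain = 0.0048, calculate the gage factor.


GF = (dR/R) / epsilon
= 0.0038 / 0.0048
= 0.7917

0.7917


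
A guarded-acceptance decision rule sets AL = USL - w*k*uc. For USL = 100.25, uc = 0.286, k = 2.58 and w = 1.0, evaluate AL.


U = k * uc = 2.58 * 0.286 = 0.73788
guard band g = w * U = 1.0 * 0.73788 = 0.73788
AL = USL - g = 100.25 - 0.73788
AL = 99.5121

99.5121


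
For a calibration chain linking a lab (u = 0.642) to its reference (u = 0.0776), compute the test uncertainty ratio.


TUR = u_lab / u_ref
= 0.642 / 0.0776
= 8.2732

8.2732


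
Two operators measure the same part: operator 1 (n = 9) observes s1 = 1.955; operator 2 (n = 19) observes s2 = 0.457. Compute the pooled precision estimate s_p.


s_p = sqrt(((n1-1)*s1^2 + (n2-1)*s2^2) / (n1+n2-2))
numerator = (9-1)*1.955^2 + (19-1)*0.457^2 = 30.5762 + 3.759282 = 34.335482
denominator = 9 + 19 - 2 = 26
s_p^2 = 34.335482 / 26 = 1.3205955
s_p = sqrt(1.3205955) = 1.1492

1.1492


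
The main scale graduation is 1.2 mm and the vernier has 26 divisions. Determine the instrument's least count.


LC = MSD / n_div
= 1.2 / 26
= 0.0462

0.0462


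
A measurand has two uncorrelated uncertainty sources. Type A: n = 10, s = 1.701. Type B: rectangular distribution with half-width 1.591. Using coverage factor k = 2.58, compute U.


u_A = s / sqrt(n) = 1.701 / sqrt(10) = 0.53790343
u_B = half_width / sqrt(3) = 1.591 / sqrt(3) = 0.91856428
uc = sqrt(u_A^2 + u_B^2) = sqrt(0.53790343^2 + 0.91856428^2) = 1.0644719
U = k * uc = 2.58 * 1.0644719
U = 2.7463

2.7463


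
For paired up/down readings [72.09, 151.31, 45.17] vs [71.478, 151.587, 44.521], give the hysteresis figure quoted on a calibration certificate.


|72.09 - 71.478| = 0.6120
|151.31 - 151.587| = 0.2770
|45.17 - 44.521| = 0.6490
hysteresis = max(diffs) = 0.6490

0.6490


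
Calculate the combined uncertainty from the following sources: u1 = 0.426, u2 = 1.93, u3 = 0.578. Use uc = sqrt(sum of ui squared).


uc = sqrt(0.426^2 + 1.93^2 + 0.578^2)
uc = sqrt(4.24046)
uc = 2.0592

2.0592


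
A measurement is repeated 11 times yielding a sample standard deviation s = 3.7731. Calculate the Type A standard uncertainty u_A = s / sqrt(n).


u_A = s / sqrt(n)
u_A = 3.7731 / sqrt(11)
u_A = 3.7731 / 3.3166248
u_A = 1.1376

1.1376


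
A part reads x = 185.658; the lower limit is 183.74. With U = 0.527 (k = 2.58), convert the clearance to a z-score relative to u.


u = U / k = 0.527 / 2.58 = 0.20426357
margin = |LSL - x| = |183.74 - 185.658| = 1.918
z = margin / u = 1.918 / 0.20426357
z = 9.3898

9.3898


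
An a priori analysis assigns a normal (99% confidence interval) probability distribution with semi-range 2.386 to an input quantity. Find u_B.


u_B = half_width / 2.576
u_B = 2.386 / 2.576
u_B = 0.9262

0.9262


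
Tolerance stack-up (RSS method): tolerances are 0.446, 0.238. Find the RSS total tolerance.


RSS = sqrt(0.446^2 + 0.238^2)
= sqrt(0.25556)
= 0.5055

0.5055


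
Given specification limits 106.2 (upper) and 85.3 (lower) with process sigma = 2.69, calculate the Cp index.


Cp = (USL - LSL) / (6 * sigma)
= (106.2 - 85.3) / (6 * 2.69)
= 20.9000 / 16.1400
= 1.2949

1.2949


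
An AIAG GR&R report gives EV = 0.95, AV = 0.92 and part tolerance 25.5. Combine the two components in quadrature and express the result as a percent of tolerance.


GRR = sqrt(EV^2 + AV^2) = sqrt(0.95^2 + 0.92^2) = 1.3224598
%GRR = GRR / tol * 100 = 1.3224598 / 25.5 * 100
%GRR = 5.1861

5.1861


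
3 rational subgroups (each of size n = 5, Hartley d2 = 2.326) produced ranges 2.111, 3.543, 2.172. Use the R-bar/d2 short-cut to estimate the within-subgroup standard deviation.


R_bar = (2.111 + 3.543 + 2.172) / 3
R_bar = 7.826 / 3 = 2.6086667
sigma_hat = R_bar / d2 = 2.6086667 / 2.326 = 1.1215

1.1215


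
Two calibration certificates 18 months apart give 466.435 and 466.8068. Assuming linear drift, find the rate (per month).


rate = (v2 - v1) / months
= (466.8068 - 466.435) / 18
= 0.3718 / 18
= 0.0207

0.0207


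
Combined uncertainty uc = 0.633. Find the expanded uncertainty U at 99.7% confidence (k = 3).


U = k * uc
U = 3 * 0.633
U = 1.8990

1.8990


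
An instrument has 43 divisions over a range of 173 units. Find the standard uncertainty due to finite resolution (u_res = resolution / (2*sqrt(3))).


resolution = range / divisions
resolution = 173 / 43 = 4.0232558
u_res = resolution / (2*sqrt(3))
u_res = 4.0232558 / 3.4641016
u_res = 1.1614

1.1614


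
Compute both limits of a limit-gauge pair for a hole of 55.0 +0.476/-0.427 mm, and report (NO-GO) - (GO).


GO = nominal - lower_tol (smallest hole = maximum material condition)
GO = 55.0 - 0.427 = 54.573
NO-GO = nominal + upper_tol (largest hole = least material condition)
NO-GO = 55.0 + 0.476 = 55.476
spread = NO-GO - GO = 55.476 - 54.573 = 0.9030

0.9030


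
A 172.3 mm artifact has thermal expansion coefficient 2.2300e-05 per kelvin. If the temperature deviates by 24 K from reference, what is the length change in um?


dL = L * alpha * dT
= 172.3 * 2.2300e-05 * 24
= 0.0922150 mm
dL_um = 0.0922150 * 1000 = 92.2150 um

92.2150


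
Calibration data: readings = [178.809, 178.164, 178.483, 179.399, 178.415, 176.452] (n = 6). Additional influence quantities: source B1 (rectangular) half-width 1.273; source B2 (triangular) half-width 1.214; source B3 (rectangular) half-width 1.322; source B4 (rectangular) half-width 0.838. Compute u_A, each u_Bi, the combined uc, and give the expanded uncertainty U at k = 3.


mean = (178.809 + 178.164 + 178.483 + 179.399 + 178.415 + 176.452) / 6 = 178.287
s = sqrt(sum((x - mean)^2)/(n-1)) = 0.99460364
u_A = s / sqrt(n) = 0.99460364 / sqrt(6) = 0.40604524
u_B1 = 1.273 / sqrt(3) = 0.73496689
u_B2 = 1.214 / sqrt(6) = 0.49561342
u_B3 = 1.322 / sqrt(3) = 0.76325706
u_B4 = 0.838 / sqrt(3) = 0.48381953
uc = sqrt(0.40604524^2 + 0.73496689^2 + 0.49561342^2 + 0.76325706^2 + 0.48381953^2) = 1.3294075
U = k * uc = 3 * 1.3294075
U = 3.9882

3.9882


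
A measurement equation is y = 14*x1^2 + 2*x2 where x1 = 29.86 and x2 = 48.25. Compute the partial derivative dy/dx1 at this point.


y = 14*x1^2 + 2*x2
dy/dx1 = 2*14*x1
Evaluate at x1 = 29.86: c1 = 28 * 29.86
c1 = 836.0800

836.0800


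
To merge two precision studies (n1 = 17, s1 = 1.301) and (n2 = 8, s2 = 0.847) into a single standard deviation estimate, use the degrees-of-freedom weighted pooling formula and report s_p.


s_p = sqrt(((n1-1)*s1^2 + (n2-1)*s2^2) / (n1+n2-2))
numerator = (17-1)*1.301^2 + (8-1)*0.847^2 = 27.081616 + 5.021863 = 32.103479
denominator = 17 + 8 - 2 = 23
s_p^2 = 32.103479 / 23 = 1.3958034
s_p = sqrt(1.3958034) = 1.1814

1.1814


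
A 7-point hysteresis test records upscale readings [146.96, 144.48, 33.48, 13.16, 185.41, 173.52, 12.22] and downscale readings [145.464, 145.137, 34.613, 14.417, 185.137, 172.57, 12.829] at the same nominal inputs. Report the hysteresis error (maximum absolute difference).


|146.96 - 145.464| = 1.4960
|144.48 - 145.137| = 0.6570
|33.48 - 34.613| = 1.1330
|13.16 - 14.417| = 1.2570
|185.41 - 185.137| = 0.2730
|173.52 - 172.57| = 0.9500
|12.22 - 12.829| = 0.6090
hysteresis = max(diffs) = 1.4960

1.4960


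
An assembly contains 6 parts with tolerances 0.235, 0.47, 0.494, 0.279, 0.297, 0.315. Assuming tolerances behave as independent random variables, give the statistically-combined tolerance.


RSS = sqrt(0.235^2 + 0.47^2 + 0.494^2 + 0.279^2 + 0.297^2 + 0.315^2)
= sqrt(0.785436)
= 0.8862

0.8862


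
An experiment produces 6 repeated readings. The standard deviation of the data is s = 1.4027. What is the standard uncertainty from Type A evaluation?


u_A = s / sqrt(n)
u_A = 1.4027 / sqrt(6)
u_A = 1.4027 / 2.4494897
u_A = 0.5726

0.5726


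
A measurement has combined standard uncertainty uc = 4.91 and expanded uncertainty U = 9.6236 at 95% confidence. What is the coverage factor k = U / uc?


k = U / uc
k = 9.6236 / 4.91
k = 1.96

1.96


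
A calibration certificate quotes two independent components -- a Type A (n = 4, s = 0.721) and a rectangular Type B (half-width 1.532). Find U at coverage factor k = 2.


u_A = s / sqrt(n) = 0.721 / sqrt(4) = 0.3605
u_B = half_width / sqrt(3) = 1.532 / sqrt(3) = 0.88450061
uc = sqrt(u_A^2 + u_B^2) = sqrt(0.3605^2 + 0.88450061^2) = 0.95514479
U = k * uc = 2 * 0.95514479
U = 1.9103

1.9103


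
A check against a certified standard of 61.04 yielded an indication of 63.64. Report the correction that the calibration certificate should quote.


Correction = standard - reading
= 61.04 - 63.64
= -2.6000

-2.6000


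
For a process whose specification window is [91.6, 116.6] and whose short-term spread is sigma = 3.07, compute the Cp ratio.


Cp = (USL - LSL) / (6 * sigma)
= (116.6 - 91.6) / (6 * 3.07)
= 25.0000 / 18.4200
= 1.3572

1.3572


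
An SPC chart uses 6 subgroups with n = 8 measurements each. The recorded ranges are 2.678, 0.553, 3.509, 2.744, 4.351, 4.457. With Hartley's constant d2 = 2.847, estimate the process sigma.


R_bar = (2.678 + 0.553 + 3.509 + 2.744 + 4.351 + 4.457) / 6
R_bar = 18.292 / 6 = 3.0486667
sigma_hat = R_bar / d2 = 3.0486667 / 2.847 = 1.0708

1.0708


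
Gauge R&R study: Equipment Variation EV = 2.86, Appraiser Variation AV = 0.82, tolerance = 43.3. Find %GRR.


GRR = sqrt(EV^2 + AV^2) = sqrt(2.86^2 + 0.82^2) = 2.9752311
%GRR = GRR / tol * 100 = 2.9752311 / 43.3 * 100
%GRR = 6.8712

6.8712


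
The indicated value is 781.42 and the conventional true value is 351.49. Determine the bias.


Systematic error = measured - true
= 781.42 - 351.49
= 429.9300

429.9300


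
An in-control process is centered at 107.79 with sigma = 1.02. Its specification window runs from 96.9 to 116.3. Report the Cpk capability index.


Cpu = (USL - mean) / (3*sigma) = (116.3 - 107.79) / (3*1.02) = 2.7810
Cpl = (mean - LSL) / (3*sigma) = (107.79 - 96.9) / (3*1.02) = 3.5588
Cpk = min(Cpu, Cpl) = 2.7810

2.7810


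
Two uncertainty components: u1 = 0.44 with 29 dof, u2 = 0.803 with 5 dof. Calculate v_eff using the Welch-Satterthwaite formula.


uc = sqrt(u1^2 + u2^2) = sqrt(0.44^2 + 0.803^2) = 0.91564677
v_eff = uc^4 / (u1^4/v1 + u2^4/v2)
= 0.91564677^4 / (0.44^4/29 + 0.803^4/5)
= 0.70292966 / 0.084448176
v_eff = 8.3238

8.3238


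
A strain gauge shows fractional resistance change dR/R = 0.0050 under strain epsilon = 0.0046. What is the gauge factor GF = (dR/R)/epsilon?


GF = (dR/R) / epsilon
= 0.0050 / 0.0046
= 1.0870

1.0870


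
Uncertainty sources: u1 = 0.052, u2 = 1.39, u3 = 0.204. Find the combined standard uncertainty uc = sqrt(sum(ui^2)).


uc = sqrt(0.052^2 + 1.39^2 + 0.204^2)
uc = sqrt(1.97642)
uc = 1.4059

1.4059


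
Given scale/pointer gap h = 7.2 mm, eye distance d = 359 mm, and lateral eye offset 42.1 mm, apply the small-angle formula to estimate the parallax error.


error = h * offset / d
= 7.2 * 42.1 / 359
= 0.8443

0.8443


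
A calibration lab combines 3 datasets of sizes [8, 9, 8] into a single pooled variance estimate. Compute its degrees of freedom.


nu = sum_i (n_i - 1)
nu = ((8 - 1) + (9 - 1) + (8 - 1))
nu = 7 + 8 + 7
nu = 22

22


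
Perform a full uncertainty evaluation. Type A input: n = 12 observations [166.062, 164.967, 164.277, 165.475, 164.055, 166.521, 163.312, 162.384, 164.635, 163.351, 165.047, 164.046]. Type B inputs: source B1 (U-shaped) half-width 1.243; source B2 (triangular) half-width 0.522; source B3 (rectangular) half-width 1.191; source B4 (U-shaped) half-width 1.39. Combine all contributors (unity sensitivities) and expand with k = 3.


mean = (166.062 + 164.967 + 164.277 + 165.475 + 164.055 + 166.521 + 163.312 + 162.384 + 164.635 + 163.351 + 165.047 + 164.046) / 12 = 164.511
s = sqrt(sum((x - mean)^2)/(n-1)) = 1.1936138
u_A = s / sqrt(n) = 1.1936138 / sqrt(12) = 0.34456662
u_B1 = 1.243 / sqrt(2) = 0.87893373
u_B2 = 0.522 / sqrt(6) = 0.21310561
u_B3 = 1.191 / sqrt(3) = 0.68762417
u_B4 = 1.39 / sqrt(2) = 0.98287843
uc = sqrt(0.34456662^2 + 0.87893373^2 + 0.21310561^2 + 0.68762417^2 + 0.98287843^2) = 1.5412792
U = k * uc = 3 * 1.5412792
U = 4.6238

4.6238


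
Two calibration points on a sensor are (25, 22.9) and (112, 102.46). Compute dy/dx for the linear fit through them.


slope = (y2 - y1) / (x2 - x1)
= (102.46 - 22.9) / (112 - 25)
= 79.5600 / 87
= 0.9145

0.9145


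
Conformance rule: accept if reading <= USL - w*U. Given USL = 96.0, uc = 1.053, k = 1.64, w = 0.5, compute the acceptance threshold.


U = k * uc = 1.64 * 1.053 = 1.72692
guard band g = w * U = 0.5 * 1.72692 = 0.86346
AL = USL - g = 96.0 - 0.86346
AL = 95.1365

95.1365


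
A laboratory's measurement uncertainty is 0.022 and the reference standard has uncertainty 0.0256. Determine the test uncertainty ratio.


TUR = u_lab / u_ref
= 0.022 / 0.0256
= 0.8594

0.8594


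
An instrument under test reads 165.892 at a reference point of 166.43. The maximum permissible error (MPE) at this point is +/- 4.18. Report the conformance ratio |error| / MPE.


e = indication - reference = 165.892 - 166.43 = -0.5380
|e| = 0.5380
ratio = |e| / MPE = 0.5380 / 4.18
ratio = 0.1287

0.1287


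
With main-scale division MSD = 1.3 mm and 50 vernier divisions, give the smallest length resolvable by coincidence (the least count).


LC = MSD / n_div
= 1.3 / 50
= 0.0260

0.0260


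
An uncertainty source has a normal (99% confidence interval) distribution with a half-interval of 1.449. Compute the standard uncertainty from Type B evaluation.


u_B = half_width / 2.576
u_B = 1.449 / 2.576
u_B = 0.5625

0.5625


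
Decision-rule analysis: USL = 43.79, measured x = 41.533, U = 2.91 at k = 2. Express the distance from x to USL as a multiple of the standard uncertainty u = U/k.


u = U / k = 2.91 / 2 = 1.455
margin = |USL - x| = |43.79 - 41.533| = 2.257
z = margin / u = 2.257 / 1.455
z = 1.5512

1.5512


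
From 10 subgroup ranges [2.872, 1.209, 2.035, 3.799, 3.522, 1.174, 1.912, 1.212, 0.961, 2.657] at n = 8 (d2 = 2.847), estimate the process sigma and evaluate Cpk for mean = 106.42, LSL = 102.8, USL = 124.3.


R_bar = (2.872 + 1.209 + 2.035 + 3.799 + 3.522 + 1.174 + 1.912 + 1.212 + 0.961 + 2.657) / 10 = 2.1353
sigma = R_bar / d2 = 2.1353 / 2.847 = 0.75001756
Cp = (USL - LSL)/(6*sigma) = (124.3 - 102.8)/(6*0.75001756) = 4.7777
Cpu = (124.3 - 106.42)/(3*0.75001756) = 7.9465
Cpl = (106.42 - 102.8)/(3*0.75001756) = 1.6089
Cpk = min(Cpu, Cpl) = 1.6089

1.6089


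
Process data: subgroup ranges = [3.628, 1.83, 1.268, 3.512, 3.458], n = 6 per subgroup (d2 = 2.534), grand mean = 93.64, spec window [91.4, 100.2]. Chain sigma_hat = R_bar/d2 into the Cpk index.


R_bar = (3.628 + 1.83 + 1.268 + 3.512 + 3.458) / 5 = 2.7392
sigma = R_bar / d2 = 2.7392 / 2.534 = 1.0809787
Cp = (USL - LSL)/(6*sigma) = (100.2 - 91.4)/(6*1.0809787) = 1.3568
Cpu = (100.2 - 93.64)/(3*1.0809787) = 2.0229
Cpl = (93.64 - 91.4)/(3*1.0809787) = 0.6907
Cpk = min(Cpu, Cpl) = 0.6907

0.6907


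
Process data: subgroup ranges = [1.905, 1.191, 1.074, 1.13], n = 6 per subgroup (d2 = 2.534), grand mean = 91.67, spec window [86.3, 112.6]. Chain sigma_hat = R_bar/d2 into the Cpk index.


R_bar = (1.905 + 1.191 + 1.074 + 1.13) / 4 = 1.325
sigma = R_bar / d2 = 1.325 / 2.534 = 0.52288871
Cp = (USL - LSL)/(6*sigma) = (112.6 - 86.3)/(6*0.52288871) = 8.3829
Cpu = (112.6 - 91.67)/(3*0.52288871) = 13.3425
Cpl = (91.67 - 86.3)/(3*0.52288871) = 3.4233
Cpk = min(Cpu, Cpl) = 3.4233

3.4233


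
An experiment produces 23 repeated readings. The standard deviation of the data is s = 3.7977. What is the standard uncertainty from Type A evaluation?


u_A = s / sqrt(n)
u_A = 3.7977 / sqrt(23)
u_A = 3.7977 / 4.7958315
u_A = 0.7919

0.7919


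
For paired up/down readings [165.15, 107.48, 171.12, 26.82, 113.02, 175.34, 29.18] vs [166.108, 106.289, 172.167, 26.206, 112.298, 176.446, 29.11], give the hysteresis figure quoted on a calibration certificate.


|165.15 - 166.108| = 0.9580
|107.48 - 106.289| = 1.1910
|171.12 - 172.167| = 1.0470
|26.82 - 26.206| = 0.6140
|113.02 - 112.298| = 0.7220
|175.34 - 176.446| = 1.1060
|29.18 - 29.11| = 0.0700
hysteresis = max(diffs) = 1.1910

1.1910


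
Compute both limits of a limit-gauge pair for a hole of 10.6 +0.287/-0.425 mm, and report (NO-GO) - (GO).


GO = nominal - lower_tol (smallest hole = maximum material condition)
GO = 10.6 - 0.425 = 10.175
NO-GO = nominal + upper_tol (largest hole = least material condition)
NO-GO = 10.6 + 0.287 = 10.887
spread = NO-GO - GO = 10.887 - 10.175 = 0.7120

0.7120


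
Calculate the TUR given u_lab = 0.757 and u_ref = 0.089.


TUR = u_lab / u_ref
= 0.757 / 0.089
= 8.5056

8.5056


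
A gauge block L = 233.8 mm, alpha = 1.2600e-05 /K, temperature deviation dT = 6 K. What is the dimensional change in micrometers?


dL = L * alpha * dT
= 233.8 * 1.2600e-05 * 6
= 0.0176753 mm
dL_um = 0.0176753 * 1000 = 17.6753 um

17.6753


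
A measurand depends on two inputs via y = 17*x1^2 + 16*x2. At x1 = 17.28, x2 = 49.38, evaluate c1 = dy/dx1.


y = 17*x1^2 + 16*x2
dy/dx1 = 2*17*x1
Evaluate at x1 = 17.28: c1 = 34 * 17.28
c1 = 587.5200

587.5200


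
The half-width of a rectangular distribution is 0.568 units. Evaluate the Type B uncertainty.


u_B = half_width / sqrt(3)
u_B = 0.568 / 1.7320508
u_B = 0.3279

0.3279


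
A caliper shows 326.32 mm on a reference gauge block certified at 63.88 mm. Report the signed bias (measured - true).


Systematic error = measured - true
= 326.32 - 63.88
= 262.4400

262.4400


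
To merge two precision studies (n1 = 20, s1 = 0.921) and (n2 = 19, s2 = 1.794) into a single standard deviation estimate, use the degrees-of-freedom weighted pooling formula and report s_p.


s_p = sqrt(((n1-1)*s1^2 + (n2-1)*s2^2) / (n1+n2-2))
numerator = (20-1)*0.921^2 + (19-1)*1.794^2 = 16.116579 + 57.931848 = 74.048427
denominator = 20 + 19 - 2 = 37
s_p^2 = 74.048427 / 37 = 2.0013088
s_p = sqrt(2.0013088) = 1.4147

1.4147


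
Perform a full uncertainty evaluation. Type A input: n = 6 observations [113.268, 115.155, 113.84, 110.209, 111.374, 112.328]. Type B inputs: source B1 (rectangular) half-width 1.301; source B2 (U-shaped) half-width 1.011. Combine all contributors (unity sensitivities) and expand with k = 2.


mean = (113.268 + 115.155 + 113.84 + 110.209 + 111.374 + 112.328) / 6 = 112.6956667
s = sqrt(sum((x - mean)^2)/(n-1)) = 1.7748734
u_A = s / sqrt(n) = 1.7748734 / sqrt(6) = 0.72458903
u_B1 = 1.301 / sqrt(3) = 0.7511327
u_B2 = 1.011 / sqrt(2) = 0.71488496
uc = sqrt(0.72458903^2 + 0.7511327^2 + 0.71488496^2) = 1.2650257
U = k * uc = 2 * 1.2650257
U = 2.5301

2.5301


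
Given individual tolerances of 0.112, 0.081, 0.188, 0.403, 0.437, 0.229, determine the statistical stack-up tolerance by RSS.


RSS = sqrt(0.112^2 + 0.081^2 + 0.188^2 + 0.403^2 + 0.437^2 + 0.229^2)
= sqrt(0.460268)
= 0.6784

0.6784


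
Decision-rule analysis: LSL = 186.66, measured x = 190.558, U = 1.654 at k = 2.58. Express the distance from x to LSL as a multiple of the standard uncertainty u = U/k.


u = U / k = 1.654 / 2.58 = 0.64108527
margin = |LSL - x| = |186.66 - 190.558| = 3.898
z = margin / u = 3.898 / 0.64108527
z = 6.0803

6.0803


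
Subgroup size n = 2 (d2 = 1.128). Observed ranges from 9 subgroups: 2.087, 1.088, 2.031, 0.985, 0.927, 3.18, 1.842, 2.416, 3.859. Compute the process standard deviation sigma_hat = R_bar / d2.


R_bar = (2.087 + 1.088 + 2.031 + 0.985 + 0.927 + 3.18 + 1.842 + 2.416 + 3.859) / 9
R_bar = 18.415 / 9 = 2.0461111
sigma_hat = R_bar / d2 = 2.0461111 / 1.128 = 1.8139

1.8139


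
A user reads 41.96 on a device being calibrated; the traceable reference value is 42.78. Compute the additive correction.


Correction = standard - reading
= 42.78 - 41.96
= 0.8200

0.8200


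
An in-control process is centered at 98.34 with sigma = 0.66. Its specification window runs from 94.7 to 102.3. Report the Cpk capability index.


Cpu = (USL - mean) / (3*sigma) = (102.3 - 98.34) / (3*0.66) = 2.0000
Cpl = (mean - LSL) / (3*sigma) = (98.34 - 94.7) / (3*0.66) = 1.8384
Cpk = min(Cpu, Cpl) = 1.8384

1.8384


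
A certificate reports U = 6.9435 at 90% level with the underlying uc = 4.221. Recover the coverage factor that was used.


k = U / uc
k = 6.9435 / 4.221
k = 1.645

1.645


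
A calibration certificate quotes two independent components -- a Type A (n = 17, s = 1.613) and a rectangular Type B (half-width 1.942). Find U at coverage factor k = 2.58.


u_A = s / sqrt(n) = 1.613 / sqrt(17) = 0.39120996
u_B = half_width / sqrt(3) = 1.942 / sqrt(3) = 1.1212142
uc = sqrt(u_A^2 + u_B^2) = sqrt(0.39120996^2 + 1.1212142^2) = 1.1875043
U = k * uc = 2.58 * 1.1875043
U = 3.0638

3.0638


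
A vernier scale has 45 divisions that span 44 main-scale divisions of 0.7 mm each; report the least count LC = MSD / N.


LC = MSD / n_div
= 0.7 / 45
= 0.0156

0.0156


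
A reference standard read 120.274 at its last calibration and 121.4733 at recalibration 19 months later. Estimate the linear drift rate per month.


rate = (v2 - v1) / months
= (121.4733 - 120.274) / 19
= 1.1993 / 19
= 0.0631

0.0631


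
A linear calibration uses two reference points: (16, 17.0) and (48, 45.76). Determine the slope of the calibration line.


slope = (y2 - y1) / (x2 - x1)
= (45.76 - 17.0) / (48 - 16)
= 28.7600 / 32
= 0.8987

0.8987


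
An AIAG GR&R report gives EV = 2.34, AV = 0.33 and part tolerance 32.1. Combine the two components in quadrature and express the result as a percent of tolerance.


GRR = sqrt(EV^2 + AV^2) = sqrt(2.34^2 + 0.33^2) = 2.3631547
%GRR = GRR / tol * 100 = 2.3631547 / 32.1 * 100
%GRR = 7.3619

7.3619


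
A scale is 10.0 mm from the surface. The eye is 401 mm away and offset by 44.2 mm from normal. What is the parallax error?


error = h * offset / d
= 10.0 * 44.2 / 401
= 1.1022

1.1022


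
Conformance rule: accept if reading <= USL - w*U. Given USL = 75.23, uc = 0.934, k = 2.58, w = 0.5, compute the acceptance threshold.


U = k * uc = 2.58 * 0.934 = 2.40972
guard band g = w * U = 0.5 * 2.40972 = 1.20486
AL = USL - g = 75.23 - 1.20486
AL = 74.0251

74.0251


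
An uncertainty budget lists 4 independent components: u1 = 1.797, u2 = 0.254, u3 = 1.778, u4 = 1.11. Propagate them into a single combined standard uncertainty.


uc = sqrt(1.797^2 + 0.254^2 + 1.778^2 + 1.11^2)
uc = sqrt(7.687109)
uc = 2.7726

2.7726


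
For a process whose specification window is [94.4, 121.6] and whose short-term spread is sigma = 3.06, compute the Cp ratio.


Cp = (USL - LSL) / (6 * sigma)
= (121.6 - 94.4) / (6 * 3.06)
= 27.2000 / 18.3600
= 1.4815

1.4815


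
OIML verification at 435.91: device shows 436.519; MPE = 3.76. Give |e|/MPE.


e = indication - reference = 436.519 - 435.91 = 0.6090
|e| = 0.6090
ratio = |e| / MPE = 0.6090 / 3.76
ratio = 0.1620

0.1620


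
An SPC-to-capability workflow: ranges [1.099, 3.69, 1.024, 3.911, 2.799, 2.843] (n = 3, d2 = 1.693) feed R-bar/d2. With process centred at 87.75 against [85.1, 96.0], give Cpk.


R_bar = (1.099 + 3.69 + 1.024 + 3.911 + 2.799 + 2.843) / 6 = 2.561
sigma = R_bar / d2 = 2.561 / 1.693 = 1.5126994
Cp = (USL - LSL)/(6*sigma) = (96.0 - 85.1)/(6*1.5126994) = 1.2009
Cpu = (96.0 - 87.75)/(3*1.5126994) = 1.8179
Cpl = (87.75 - 85.1)/(3*1.5126994) = 0.5839
Cpk = min(Cpu, Cpl) = 0.5839

0.5839


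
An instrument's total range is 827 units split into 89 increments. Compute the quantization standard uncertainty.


resolution = range / divisions
resolution = 827 / 89 = 9.2921348
u_res = resolution / (2*sqrt(3))
u_res = 9.2921348 / 3.4641016
u_res = 2.6824

2.6824


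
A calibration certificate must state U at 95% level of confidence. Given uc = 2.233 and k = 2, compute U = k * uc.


U = k * uc
U = 2 * 2.233
U = 4.4660

4.4660


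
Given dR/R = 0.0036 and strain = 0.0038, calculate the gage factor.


GF = (dR/R) / epsilon
= 0.0036 / 0.0038
= 0.9474

0.9474


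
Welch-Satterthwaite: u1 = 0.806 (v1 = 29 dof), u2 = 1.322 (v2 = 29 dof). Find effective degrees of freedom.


uc = sqrt(u1^2 + u2^2) = sqrt(0.806^2 + 1.322^2) = 1.5483281
v_eff = uc^4 / (u1^4/v1 + u2^4/v2)
= 1.5483281^4 / (0.806^4/29 + 1.322^4/29)
= 5.7471427 / 0.11987677
v_eff = 47.9421

47.9421


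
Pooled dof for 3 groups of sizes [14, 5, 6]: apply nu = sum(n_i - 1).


nu = sum_i (n_i - 1)
nu = ((14 - 1) + (5 - 1) + (6 - 1))
nu = 13 + 4 + 5
nu = 22

22


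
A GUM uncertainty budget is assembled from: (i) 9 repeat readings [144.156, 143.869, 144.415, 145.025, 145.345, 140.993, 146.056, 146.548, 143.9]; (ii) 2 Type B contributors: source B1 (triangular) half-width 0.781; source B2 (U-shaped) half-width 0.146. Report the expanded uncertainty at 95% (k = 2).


mean = (144.156 + 143.869 + 144.415 + 145.025 + 145.345 + 140.993 + 146.056 + 146.548 + 143.9) / 9 = 144.4785556
s = sqrt(sum((x - mean)^2)/(n-1)) = 1.6118205
u_A = s / sqrt(n) = 1.6118205 / sqrt(9) = 0.5372735
u_B1 = 0.781 / sqrt(6) = 0.31884191
u_B2 = 0.146 / sqrt(2) = 0.10323759
uc = sqrt(0.5372735^2 + 0.31884191^2 + 0.10323759^2) = 0.63323059
U = k * uc = 2 * 0.63323059
U = 1.2665

1.2665


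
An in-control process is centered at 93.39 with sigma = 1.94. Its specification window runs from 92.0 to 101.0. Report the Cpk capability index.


Cpu = (USL - mean) / (3*sigma) = (101.0 - 93.39) / (3*1.94) = 1.3076
Cpl = (mean - LSL) / (3*sigma) = (93.39 - 92.0) / (3*1.94) = 0.2388
Cpk = min(Cpu, Cpl) = 0.2388

0.2388


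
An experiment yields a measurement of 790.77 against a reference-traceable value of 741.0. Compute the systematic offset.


Systematic error = measured - true
= 790.77 - 741.0
= 49.7700

49.7700


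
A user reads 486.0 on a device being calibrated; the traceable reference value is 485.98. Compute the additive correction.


Correction = standard - reading
= 485.98 - 486.0
= -0.0200

-0.0200


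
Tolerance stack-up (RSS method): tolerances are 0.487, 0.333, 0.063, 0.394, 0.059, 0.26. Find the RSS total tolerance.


RSS = sqrt(0.487^2 + 0.333^2 + 0.063^2 + 0.394^2 + 0.059^2 + 0.26^2)
= sqrt(0.578344)
= 0.7605

0.7605


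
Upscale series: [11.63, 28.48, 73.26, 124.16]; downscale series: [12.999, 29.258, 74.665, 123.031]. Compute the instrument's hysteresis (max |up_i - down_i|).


|11.63 - 12.999| = 1.3690
|28.48 - 29.258| = 0.7780
|73.26 - 74.665| = 1.4050
|124.16 - 123.031| = 1.1290
hysteresis = max(diffs) = 1.4050

1.4050


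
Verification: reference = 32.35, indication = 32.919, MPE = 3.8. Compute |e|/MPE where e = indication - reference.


e = indication - reference = 32.919 - 32.35 = 0.5690
|e| = 0.5690
ratio = |e| / MPE = 0.5690 / 3.8
ratio = 0.1497

0.1497


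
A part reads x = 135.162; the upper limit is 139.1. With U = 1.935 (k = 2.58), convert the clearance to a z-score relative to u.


u = U / k = 1.935 / 2.58 = 0.75
margin = |USL - x| = |139.1 - 135.162| = 3.938
z = margin / u = 3.938 / 0.75
z = 5.2507

5.2507


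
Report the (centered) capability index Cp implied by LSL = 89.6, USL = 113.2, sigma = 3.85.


Cp = (USL - LSL) / (6 * sigma)
= (113.2 - 89.6) / (6 * 3.85)
= 23.6000 / 23.1000
= 1.0216

1.0216


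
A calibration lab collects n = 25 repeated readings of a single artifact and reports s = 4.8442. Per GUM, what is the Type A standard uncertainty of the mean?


u_A = s / sqrt(n)
u_A = 4.8442 / sqrt(25)
u_A = 4.8442 / 5
u_A = 0.9688

0.9688


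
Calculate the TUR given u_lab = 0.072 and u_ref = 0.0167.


TUR = u_lab / u_ref
= 0.072 / 0.0167
= 4.3114

4.3114


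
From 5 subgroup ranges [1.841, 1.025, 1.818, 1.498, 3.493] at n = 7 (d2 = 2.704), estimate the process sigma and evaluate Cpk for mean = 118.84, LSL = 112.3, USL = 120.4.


R_bar = (1.841 + 1.025 + 1.818 + 1.498 + 3.493) / 5 = 1.935
sigma = R_bar / d2 = 1.935 / 2.704 = 0.71560651
Cp = (USL - LSL)/(6*sigma) = (120.4 - 112.3)/(6*0.71560651) = 1.8865
Cpu = (120.4 - 118.84)/(3*0.71560651) = 0.7267
Cpl = (118.84 - 112.3)/(3*0.71560651) = 3.0464
Cpk = min(Cpu, Cpl) = 0.7267

0.7267


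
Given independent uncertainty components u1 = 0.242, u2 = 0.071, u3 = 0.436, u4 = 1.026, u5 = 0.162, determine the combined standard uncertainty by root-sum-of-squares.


uc = sqrt(0.242^2 + 0.071^2 + 0.436^2 + 1.026^2 + 0.162^2)
uc = sqrt(1.332621)
uc = 1.1544

1.1544


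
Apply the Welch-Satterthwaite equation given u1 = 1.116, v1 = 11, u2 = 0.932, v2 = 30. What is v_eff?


uc = sqrt(u1^2 + u2^2) = sqrt(1.116^2 + 0.932^2) = 1.4539876
v_eff = uc^4 / (u1^4/v1 + u2^4/v2)
= 1.4539876^4 / (1.116^4/11 + 0.932^4/30)
= 4.469334 / 0.16616486
v_eff = 26.8970

26.8970


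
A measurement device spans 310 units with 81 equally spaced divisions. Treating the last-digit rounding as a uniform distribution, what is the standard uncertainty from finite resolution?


resolution = range / divisions
resolution = 310 / 81 = 3.8271605
u_res = resolution / (2*sqrt(3))
u_res = 3.8271605 / 3.4641016
u_res = 1.1048

1.1048


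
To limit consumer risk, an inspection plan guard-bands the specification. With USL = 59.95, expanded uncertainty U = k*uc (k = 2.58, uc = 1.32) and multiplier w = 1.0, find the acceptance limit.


U = k * uc = 2.58 * 1.32 = 3.4056
guard band g = w * U = 1.0 * 3.4056 = 3.4056
AL = USL - g = 59.95 - 3.4056
AL = 56.5444

56.5444


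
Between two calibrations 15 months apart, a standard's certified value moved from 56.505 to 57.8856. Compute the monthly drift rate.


rate = (v2 - v1) / months
= (57.8856 - 56.505) / 15
= 1.3806 / 15
= 0.0920

0.0920


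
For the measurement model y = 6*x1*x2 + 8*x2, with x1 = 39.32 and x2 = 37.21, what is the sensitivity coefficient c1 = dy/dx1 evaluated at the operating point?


y = 6*x1*x2 + 8*x2
dy/dx1 = 6*x2
Evaluate at x2 = 37.21: c1 = 6 * 37.21
c1 = 223.2600

223.2600


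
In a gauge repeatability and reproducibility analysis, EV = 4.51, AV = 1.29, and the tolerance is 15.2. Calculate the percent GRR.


GRR = sqrt(EV^2 + AV^2) = sqrt(4.51^2 + 1.29^2) = 4.6908635
%GRR = GRR / tol * 100 = 4.6908635 / 15.2 * 100
%GRR = 30.8609

30.8609


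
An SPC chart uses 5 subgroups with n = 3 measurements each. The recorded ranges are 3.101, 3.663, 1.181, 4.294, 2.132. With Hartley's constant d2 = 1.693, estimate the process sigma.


R_bar = (3.101 + 3.663 + 1.181 + 4.294 + 2.132) / 5
R_bar = 14.371 / 5 = 2.8742
sigma_hat = R_bar / d2 = 2.8742 / 1.693 = 1.6977

1.6977


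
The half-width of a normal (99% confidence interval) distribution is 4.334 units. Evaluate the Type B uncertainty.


u_B = half_width / 2.576
u_B = 4.334 / 2.576
u_B = 1.6825

1.6825


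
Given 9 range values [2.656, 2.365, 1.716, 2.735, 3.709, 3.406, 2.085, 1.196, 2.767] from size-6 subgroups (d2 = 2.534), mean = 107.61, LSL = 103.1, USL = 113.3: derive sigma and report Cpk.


R_bar = (2.656 + 2.365 + 1.716 + 2.735 + 3.709 + 3.406 + 2.085 + 1.196 + 2.767) / 9 = 2.515
sigma = R_bar / d2 = 2.515 / 2.534 = 0.99250197
Cp = (USL - LSL)/(6*sigma) = (113.3 - 103.1)/(6*0.99250197) = 1.7128
Cpu = (113.3 - 107.61)/(3*0.99250197) = 1.9110
Cpl = (107.61 - 103.1)/(3*0.99250197) = 1.5147
Cpk = min(Cpu, Cpl) = 1.5147

1.5147


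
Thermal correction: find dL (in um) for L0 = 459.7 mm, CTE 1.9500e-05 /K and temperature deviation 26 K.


dL = L * alpha * dT
= 459.7 * 1.9500e-05 * 26
= 0.2330679 mm
dL_um = 0.2330679 * 1000 = 233.0679 um

233.0679


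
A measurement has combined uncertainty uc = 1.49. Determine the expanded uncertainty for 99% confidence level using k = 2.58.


U = k * uc
U = 2.58 * 1.49
U = 3.8442

3.8442


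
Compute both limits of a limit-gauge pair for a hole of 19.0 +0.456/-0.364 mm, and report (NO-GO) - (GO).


GO = nominal - lower_tol (smallest hole = maximum material condition)
GO = 19.0 - 0.364 = 18.636
NO-GO = nominal + upper_tol (largest hole = least material condition)
NO-GO = 19.0 + 0.456 = 19.456
spread = NO-GO - GO = 19.456 - 18.636 = 0.8200

0.8200


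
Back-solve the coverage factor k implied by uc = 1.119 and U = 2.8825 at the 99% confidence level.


k = U / uc
k = 2.8825 / 1.119
k = 2.576

2.576


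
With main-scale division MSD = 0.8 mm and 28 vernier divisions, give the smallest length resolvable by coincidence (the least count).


LC = MSD / n_div
= 0.8 / 28
= 0.0286

0.0286


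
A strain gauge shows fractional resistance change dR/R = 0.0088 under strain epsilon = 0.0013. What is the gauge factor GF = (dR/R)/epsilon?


GF = (dR/R) / epsilon
= 0.0088 / 0.0013
= 6.7692

6.7692


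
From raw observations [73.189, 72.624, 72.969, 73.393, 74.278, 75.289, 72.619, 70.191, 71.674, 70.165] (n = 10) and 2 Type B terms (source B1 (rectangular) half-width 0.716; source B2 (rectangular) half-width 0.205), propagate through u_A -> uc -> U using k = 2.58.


mean = (73.189 + 72.624 + 72.969 + 73.393 + 74.278 + 75.289 + 72.619 + 70.191 + 71.674 + 70.165) / 10 = 72.6391
s = sqrt(sum((x - mean)^2)/(n-1)) = 1.6239173
u_A = s / sqrt(n) = 1.6239173 / sqrt(10) = 0.51352774
u_B1 = 0.716 / sqrt(3) = 0.41338279
u_B2 = 0.205 / sqrt(3) = 0.11835681
uc = sqrt(0.51352774^2 + 0.41338279^2 + 0.11835681^2) = 0.66977937
U = k * uc = 2.58 * 0.66977937
U = 1.7280

1.7280


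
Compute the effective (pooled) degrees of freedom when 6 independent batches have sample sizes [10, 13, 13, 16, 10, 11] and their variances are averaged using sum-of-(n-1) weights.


nu = sum_i (n_i - 1)
nu = ((10 - 1) + (13 - 1) + (13 - 1) + (16 - 1) + (10 - 1) + (11 - 1))
nu = 9 + 12 + 12 + 15 + 9 + 10
nu = 67

67
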